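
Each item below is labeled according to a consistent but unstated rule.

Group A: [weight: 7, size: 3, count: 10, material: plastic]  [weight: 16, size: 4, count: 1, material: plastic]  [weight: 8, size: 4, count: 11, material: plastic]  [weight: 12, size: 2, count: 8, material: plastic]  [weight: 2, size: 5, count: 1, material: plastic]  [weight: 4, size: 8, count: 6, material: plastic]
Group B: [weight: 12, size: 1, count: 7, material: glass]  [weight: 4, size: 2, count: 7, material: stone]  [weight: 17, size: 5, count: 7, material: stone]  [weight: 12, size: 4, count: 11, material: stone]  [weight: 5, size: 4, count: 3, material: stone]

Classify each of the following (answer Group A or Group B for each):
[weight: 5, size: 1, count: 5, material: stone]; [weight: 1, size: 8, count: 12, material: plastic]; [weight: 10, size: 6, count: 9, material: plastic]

Group B, Group A, Group A

'Group A' ⟺ material is plastic.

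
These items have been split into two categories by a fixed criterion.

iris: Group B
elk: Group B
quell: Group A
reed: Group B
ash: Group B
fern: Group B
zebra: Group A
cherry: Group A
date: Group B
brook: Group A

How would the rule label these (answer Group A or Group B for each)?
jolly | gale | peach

The distinguishing property — length ≥ 5 — holds for all the 'Group A' cases and none of the 'Group B' cases.

Group A, Group B, Group A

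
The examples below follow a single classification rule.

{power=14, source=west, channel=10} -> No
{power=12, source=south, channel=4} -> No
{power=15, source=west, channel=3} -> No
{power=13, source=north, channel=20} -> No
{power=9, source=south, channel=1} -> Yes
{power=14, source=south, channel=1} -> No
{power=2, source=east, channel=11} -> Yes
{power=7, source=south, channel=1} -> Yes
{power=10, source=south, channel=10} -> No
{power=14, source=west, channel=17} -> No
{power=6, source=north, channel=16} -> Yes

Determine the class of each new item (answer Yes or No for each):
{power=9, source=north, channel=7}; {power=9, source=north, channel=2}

The distinguishing property — power ≤ 9 — holds for all the 'Yes' cases and none of the 'No' cases.
{power=9, source=north, channel=7}: Yes (power = 9).
{power=9, source=north, channel=2}: Yes (power = 9).

Yes, Yes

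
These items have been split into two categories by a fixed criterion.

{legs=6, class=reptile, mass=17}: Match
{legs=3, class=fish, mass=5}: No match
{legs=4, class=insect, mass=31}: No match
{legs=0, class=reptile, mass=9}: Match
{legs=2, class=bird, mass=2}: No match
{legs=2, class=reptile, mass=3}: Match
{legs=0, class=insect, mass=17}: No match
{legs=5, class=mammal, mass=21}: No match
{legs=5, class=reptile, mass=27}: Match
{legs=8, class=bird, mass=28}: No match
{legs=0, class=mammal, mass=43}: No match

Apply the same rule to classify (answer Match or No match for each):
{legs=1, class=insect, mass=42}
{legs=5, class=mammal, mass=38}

One predicate separates the groups cleanly: class is reptile.
{legs=1, class=insect, mass=42}: class is insect — does not fit, so No match.
{legs=5, class=mammal, mass=38}: class is mammal — does not fit, so No match.

No match, No match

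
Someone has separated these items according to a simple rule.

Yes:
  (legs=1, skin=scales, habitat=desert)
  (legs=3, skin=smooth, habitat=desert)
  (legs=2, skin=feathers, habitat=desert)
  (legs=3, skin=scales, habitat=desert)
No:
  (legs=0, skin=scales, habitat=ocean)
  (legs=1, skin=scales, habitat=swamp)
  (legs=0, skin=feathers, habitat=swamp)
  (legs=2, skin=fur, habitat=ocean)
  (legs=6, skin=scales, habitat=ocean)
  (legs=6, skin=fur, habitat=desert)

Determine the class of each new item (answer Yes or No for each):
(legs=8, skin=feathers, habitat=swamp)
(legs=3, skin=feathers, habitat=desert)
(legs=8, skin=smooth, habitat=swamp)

The common property of the 'Yes' items is: habitat is desert AND legs ≤ 3. No 'No' item has it.

No, Yes, No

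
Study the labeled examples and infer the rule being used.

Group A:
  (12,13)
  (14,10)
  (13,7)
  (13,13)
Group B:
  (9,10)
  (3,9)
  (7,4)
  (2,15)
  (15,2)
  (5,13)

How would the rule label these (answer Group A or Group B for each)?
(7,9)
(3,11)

Group B, Group B

The common property of the 'Group A' items is: sum ≥ 20. No 'Group B' item has it.
(7,9) — 7+9 = 16, hence Group B.
(3,11) — 3+11 = 14, hence Group B.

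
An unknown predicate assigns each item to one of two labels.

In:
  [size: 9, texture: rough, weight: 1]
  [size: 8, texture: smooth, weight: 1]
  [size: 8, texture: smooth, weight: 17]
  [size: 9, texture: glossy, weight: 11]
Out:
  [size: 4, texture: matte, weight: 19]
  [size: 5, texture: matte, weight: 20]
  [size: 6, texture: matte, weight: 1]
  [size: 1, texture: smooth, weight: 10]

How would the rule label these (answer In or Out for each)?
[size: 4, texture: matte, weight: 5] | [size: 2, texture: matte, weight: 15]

Out, Out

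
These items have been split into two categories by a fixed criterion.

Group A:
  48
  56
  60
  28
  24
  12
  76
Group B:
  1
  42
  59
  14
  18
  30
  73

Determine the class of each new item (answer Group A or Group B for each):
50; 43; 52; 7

Group B, Group B, Group A, Group B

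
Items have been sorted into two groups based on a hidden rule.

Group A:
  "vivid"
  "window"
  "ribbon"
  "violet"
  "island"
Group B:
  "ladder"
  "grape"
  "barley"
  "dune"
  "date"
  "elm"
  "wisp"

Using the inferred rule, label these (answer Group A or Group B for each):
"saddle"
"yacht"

Group B, Group B

Every 'Group A' example satisfies: length ≥ 5 AND contains 'i'. None of the 'Group B' examples do.
Group B: "saddle", since length 6, no 'i'.
Group B: "yacht", since length 5, no 'i'.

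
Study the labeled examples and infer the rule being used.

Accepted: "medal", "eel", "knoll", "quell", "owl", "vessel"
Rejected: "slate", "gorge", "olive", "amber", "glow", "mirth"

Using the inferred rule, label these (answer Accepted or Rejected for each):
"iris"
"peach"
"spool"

Rejected, Rejected, Accepted

Every 'Accepted' example satisfies: ends with 'l'. None of the 'Rejected' examples do.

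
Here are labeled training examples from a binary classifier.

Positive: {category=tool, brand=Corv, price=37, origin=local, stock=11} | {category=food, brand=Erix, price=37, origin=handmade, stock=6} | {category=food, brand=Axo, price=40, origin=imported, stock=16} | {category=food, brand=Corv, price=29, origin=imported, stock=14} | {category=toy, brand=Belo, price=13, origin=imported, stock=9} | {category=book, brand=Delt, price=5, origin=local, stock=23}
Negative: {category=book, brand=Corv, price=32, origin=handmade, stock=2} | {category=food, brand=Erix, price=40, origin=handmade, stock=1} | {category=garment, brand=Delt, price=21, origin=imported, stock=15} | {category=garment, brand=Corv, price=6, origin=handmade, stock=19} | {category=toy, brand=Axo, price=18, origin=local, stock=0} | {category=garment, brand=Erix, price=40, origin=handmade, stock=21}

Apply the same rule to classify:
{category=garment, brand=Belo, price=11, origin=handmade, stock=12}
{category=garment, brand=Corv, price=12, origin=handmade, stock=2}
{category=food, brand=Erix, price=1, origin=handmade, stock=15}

Every 'Positive' example satisfies: category is not garment AND stock ≥ 6. None of the 'Negative' examples do.
{category=garment, brand=Belo, price=11, origin=handmade, stock=12}: category is garment, stock = 12 — does not satisfy this, so Negative.
{category=garment, brand=Corv, price=12, origin=handmade, stock=2}: category is garment, stock = 2 — does not satisfy this, so Negative.
{category=food, brand=Erix, price=1, origin=handmade, stock=15}: category is food, stock = 15 — qualifies, so Positive.

Negative, Negative, Positive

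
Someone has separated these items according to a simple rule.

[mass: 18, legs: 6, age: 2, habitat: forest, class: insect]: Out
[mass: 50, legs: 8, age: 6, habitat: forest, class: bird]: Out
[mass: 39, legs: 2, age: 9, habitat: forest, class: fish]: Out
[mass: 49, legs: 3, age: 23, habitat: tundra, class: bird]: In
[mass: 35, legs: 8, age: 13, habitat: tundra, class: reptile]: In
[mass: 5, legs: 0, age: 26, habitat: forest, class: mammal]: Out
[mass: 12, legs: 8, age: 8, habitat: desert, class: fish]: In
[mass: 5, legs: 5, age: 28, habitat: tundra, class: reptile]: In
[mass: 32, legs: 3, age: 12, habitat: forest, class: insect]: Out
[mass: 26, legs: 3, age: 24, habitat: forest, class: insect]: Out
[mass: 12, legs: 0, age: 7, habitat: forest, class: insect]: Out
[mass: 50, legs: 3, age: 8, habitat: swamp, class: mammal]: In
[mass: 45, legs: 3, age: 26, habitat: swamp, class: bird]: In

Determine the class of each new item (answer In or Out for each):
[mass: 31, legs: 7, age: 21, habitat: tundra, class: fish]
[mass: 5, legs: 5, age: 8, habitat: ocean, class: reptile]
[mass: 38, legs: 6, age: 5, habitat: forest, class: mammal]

In, In, Out

The simplest hypothesis consistent with all the labels is: habitat is not forest.
[mass: 31, legs: 7, age: 21, habitat: tundra, class: fish] — habitat is tundra, hence In.
[mass: 5, legs: 5, age: 8, habitat: ocean, class: reptile] — habitat is ocean, hence In.
[mass: 38, legs: 6, age: 5, habitat: forest, class: mammal] — habitat is forest, hence Out.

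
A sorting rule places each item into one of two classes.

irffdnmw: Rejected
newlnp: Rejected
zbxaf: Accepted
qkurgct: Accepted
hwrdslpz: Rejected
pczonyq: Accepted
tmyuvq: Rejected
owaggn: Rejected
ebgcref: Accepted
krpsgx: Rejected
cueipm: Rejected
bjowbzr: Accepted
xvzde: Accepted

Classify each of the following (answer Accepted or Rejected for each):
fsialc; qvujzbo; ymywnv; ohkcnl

The distinguishing property — odd length — holds for all the 'Accepted' cases and none of the 'Rejected' cases.
fsialc → length 6 → Rejected. qvujzbo → length 7 → Accepted. ymywnv → length 6 → Rejected. ohkcnl → length 6 → Rejected.

Rejected, Accepted, Rejected, Rejected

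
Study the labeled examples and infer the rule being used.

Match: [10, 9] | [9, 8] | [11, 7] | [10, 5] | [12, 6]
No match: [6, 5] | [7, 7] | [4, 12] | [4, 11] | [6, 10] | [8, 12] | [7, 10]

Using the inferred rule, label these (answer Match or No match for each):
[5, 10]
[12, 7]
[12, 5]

A rule that fits every label: first ≥ 9 — true of each 'Match' example, false of each 'No match' one.
[5, 10]: first 5, does not pass → No match. [12, 7]: first 12, matches → Match. [12, 5]: first 12, matches → Match.

No match, Match, Match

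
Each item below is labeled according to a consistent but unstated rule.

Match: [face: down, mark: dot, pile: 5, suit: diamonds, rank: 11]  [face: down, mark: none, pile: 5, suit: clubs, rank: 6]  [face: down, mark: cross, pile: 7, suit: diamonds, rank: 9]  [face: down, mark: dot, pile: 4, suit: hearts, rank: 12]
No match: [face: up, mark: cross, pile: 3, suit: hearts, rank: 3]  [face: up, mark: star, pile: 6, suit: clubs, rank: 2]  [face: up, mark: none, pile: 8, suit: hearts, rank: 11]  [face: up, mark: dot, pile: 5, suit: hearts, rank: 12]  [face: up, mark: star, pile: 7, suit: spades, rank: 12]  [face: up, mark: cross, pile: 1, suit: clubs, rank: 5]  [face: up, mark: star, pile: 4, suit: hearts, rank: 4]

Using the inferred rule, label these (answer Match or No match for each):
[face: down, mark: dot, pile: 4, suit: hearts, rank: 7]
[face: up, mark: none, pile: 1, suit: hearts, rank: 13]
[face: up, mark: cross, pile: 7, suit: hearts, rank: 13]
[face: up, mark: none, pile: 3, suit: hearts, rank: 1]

Match, No match, No match, No match

'Match' ⟺ face is down.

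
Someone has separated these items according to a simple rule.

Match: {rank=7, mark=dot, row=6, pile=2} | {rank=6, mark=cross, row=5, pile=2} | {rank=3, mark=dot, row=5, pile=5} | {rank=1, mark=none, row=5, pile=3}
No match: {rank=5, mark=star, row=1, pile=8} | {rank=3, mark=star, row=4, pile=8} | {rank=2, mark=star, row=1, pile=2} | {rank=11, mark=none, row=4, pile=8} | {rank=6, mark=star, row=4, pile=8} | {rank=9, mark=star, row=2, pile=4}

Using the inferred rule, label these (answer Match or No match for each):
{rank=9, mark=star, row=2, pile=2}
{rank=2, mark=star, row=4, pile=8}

No match, No match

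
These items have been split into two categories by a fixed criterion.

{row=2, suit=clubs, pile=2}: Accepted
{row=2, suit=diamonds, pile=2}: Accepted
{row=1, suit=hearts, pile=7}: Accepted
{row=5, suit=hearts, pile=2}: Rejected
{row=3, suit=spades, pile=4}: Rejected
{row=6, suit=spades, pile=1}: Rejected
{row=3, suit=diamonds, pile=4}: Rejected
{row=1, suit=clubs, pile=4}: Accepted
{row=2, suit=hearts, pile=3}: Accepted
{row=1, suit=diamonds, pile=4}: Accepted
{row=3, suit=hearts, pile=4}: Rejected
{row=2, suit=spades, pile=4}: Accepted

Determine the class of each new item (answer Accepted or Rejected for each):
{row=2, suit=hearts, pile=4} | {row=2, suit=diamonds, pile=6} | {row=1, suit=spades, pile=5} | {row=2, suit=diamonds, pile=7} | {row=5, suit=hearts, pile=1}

Accepted, Accepted, Accepted, Accepted, Rejected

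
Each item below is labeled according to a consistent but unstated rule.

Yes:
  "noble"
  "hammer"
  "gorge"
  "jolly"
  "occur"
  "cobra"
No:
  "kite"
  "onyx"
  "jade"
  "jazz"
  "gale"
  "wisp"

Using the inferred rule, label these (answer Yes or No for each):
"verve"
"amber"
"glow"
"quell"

Yes, Yes, No, Yes

All 'Yes' examples share one property — length ≥ 5 — and every 'No' example lacks it.
"verve" → length 5 → Yes.
"amber" → length 5 → Yes.
"glow" → length 4 → No.
"quell" → length 5 → Yes.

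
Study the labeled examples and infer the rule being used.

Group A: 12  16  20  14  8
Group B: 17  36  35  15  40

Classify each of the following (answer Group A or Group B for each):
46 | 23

Group B, Group B

The classifier is using: even AND at most 20.
Group B: 46, since 46 is even, 46 > 20. Group B: 23, since 23 is odd, 23 > 20.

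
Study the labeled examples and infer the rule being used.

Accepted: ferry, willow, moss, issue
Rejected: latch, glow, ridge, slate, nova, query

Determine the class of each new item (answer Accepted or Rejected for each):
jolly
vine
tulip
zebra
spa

Every 'Accepted' example satisfies: has a double letter. None of the 'Rejected' examples do.

Accepted, Rejected, Rejected, Rejected, Rejected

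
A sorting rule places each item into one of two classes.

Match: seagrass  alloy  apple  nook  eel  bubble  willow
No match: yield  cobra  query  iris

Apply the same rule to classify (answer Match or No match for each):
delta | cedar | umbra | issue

Rule: has a double letter. This holds for each 'Match' example and fails for each 'No match' one.
delta → no doubled letter → No match. cedar → no doubled letter → No match. umbra → no doubled letter → No match. issue → 'ss' doubled → Match.

No match, No match, No match, Match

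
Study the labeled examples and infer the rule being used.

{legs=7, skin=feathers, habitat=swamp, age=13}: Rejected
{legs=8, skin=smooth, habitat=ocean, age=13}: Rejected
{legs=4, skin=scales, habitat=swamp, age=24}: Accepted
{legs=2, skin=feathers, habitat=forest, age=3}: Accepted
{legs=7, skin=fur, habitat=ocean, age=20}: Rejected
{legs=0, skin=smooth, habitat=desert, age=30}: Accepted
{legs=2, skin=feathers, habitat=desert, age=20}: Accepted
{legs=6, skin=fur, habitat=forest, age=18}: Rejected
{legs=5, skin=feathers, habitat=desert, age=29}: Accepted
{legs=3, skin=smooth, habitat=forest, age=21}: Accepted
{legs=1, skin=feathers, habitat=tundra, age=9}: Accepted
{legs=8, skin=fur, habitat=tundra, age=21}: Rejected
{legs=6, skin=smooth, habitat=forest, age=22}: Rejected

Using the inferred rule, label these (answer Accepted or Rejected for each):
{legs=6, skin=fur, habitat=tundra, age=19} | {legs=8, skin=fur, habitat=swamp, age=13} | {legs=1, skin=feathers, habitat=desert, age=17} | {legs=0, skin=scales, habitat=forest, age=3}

Rejected, Rejected, Accepted, Accepted

The simplest hypothesis consistent with all the labels is: legs ≤ 5.
Rejected: {legs=6, skin=fur, habitat=tundra, age=19}, since legs = 6.
Rejected: {legs=8, skin=fur, habitat=swamp, age=13}, since legs = 8.
Accepted: {legs=1, skin=feathers, habitat=desert, age=17}, since legs = 1.
Accepted: {legs=0, skin=scales, habitat=forest, age=3}, since legs = 0.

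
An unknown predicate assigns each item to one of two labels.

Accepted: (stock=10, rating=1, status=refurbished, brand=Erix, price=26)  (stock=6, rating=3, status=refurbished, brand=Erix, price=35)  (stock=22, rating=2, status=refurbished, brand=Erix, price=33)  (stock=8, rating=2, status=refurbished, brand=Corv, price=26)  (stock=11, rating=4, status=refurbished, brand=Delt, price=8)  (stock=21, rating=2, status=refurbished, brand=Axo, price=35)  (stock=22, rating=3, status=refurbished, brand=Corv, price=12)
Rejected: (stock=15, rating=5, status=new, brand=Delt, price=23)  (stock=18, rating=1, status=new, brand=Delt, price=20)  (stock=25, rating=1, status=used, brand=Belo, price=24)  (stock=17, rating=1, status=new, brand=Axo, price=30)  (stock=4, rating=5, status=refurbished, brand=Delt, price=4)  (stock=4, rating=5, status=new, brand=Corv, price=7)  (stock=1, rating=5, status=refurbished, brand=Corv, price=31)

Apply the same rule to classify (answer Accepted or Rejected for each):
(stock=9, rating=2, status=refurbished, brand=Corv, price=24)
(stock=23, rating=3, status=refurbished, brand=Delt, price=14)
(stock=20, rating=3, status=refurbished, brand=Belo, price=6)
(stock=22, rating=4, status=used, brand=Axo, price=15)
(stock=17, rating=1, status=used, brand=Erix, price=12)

Accepted, Accepted, Accepted, Rejected, Rejected

Every 'Accepted' example satisfies: status is refurbished AND stock ≥ 6. None of the 'Rejected' examples do.
Accepted: (stock=9, rating=2, status=refurbished, brand=Corv, price=24), since status is refurbished, stock = 9. Accepted: (stock=23, rating=3, status=refurbished, brand=Delt, price=14), since status is refurbished, stock = 23. Accepted: (stock=20, rating=3, status=refurbished, brand=Belo, price=6), since status is refurbished, stock = 20. Rejected: (stock=22, rating=4, status=used, brand=Axo, price=15), since status is used, stock = 22. Rejected: (stock=17, rating=1, status=used, brand=Erix, price=12), since status is used, stock = 17.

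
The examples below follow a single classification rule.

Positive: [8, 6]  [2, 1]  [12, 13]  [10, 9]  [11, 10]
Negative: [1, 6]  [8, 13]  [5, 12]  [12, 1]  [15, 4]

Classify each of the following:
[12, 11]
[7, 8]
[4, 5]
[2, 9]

Positive, Positive, Positive, Negative

Every 'Positive' example satisfies: |first − second| ≤ 2. None of the 'Negative' examples do.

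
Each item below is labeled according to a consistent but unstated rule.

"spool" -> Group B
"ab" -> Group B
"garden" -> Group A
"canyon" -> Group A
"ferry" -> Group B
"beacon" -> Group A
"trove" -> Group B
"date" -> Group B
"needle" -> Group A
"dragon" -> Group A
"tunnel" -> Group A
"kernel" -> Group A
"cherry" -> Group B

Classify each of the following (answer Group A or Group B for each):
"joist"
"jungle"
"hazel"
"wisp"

Every 'Group A' example satisfies: contains 'n'. None of the 'Group B' examples do.
"joist": no 'n', fails the rule → Group B.
"jungle": has 'n', meets the rule → Group A.
"hazel": no 'n', fails the rule → Group B.
"wisp": no 'n', fails the rule → Group B.

Group B, Group A, Group B, Group B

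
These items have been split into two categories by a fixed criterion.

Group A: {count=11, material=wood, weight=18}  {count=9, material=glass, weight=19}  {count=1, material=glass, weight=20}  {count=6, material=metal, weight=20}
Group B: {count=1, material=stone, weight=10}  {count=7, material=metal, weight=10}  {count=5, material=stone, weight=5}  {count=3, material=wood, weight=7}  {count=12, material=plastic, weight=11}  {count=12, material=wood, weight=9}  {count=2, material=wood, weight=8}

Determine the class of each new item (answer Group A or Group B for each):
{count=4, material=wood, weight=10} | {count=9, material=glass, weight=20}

All 'Group A' examples share one property — weight ≥ 18 — and every 'Group B' example lacks it.
Group B: {count=4, material=wood, weight=10}, since weight = 10.
Group A: {count=9, material=glass, weight=20}, since weight = 20.

Group B, Group A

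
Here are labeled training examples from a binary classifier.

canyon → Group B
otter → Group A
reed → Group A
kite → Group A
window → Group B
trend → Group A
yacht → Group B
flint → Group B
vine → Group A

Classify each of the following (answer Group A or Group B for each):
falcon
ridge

Group B, Group A

The distinguishing property — contains 'e' — holds for all the 'Group A' cases and none of the 'Group B' cases.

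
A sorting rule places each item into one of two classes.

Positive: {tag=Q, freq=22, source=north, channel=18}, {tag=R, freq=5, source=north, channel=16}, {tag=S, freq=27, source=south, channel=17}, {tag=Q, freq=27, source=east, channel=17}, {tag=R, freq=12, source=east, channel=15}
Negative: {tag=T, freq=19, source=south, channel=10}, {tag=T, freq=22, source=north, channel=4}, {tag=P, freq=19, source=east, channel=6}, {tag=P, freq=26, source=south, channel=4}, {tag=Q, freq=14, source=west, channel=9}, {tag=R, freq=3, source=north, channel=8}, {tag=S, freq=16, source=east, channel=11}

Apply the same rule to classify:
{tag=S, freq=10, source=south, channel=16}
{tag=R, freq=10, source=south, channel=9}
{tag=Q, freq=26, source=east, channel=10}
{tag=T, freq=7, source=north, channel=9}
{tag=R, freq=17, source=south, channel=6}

Positive, Negative, Negative, Negative, Negative

'Positive' ⟺ channel ≥ 15.
Positive: {tag=S, freq=10, source=south, channel=16}, since channel = 16.
Negative: {tag=R, freq=10, source=south, channel=9}, since channel = 9.
Negative: {tag=Q, freq=26, source=east, channel=10}, since channel = 10.
Negative: {tag=T, freq=7, source=north, channel=9}, since channel = 9.
Negative: {tag=R, freq=17, source=south, channel=6}, since channel = 6.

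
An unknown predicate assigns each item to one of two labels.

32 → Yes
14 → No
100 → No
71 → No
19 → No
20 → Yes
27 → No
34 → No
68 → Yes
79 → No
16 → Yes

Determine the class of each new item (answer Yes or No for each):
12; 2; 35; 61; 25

Yes, No, No, No, No

The distinguishing property — multiple of 4 AND at most 68 — holds for all the 'Yes' cases and none of the 'No' cases.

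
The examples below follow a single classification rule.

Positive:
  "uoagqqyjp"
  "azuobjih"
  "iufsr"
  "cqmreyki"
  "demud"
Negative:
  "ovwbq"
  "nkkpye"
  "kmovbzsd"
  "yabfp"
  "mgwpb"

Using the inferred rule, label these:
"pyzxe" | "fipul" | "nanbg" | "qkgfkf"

The pattern is that an item is 'Positive' exactly when: has ≥ 2 vowels.

Negative, Positive, Negative, Negative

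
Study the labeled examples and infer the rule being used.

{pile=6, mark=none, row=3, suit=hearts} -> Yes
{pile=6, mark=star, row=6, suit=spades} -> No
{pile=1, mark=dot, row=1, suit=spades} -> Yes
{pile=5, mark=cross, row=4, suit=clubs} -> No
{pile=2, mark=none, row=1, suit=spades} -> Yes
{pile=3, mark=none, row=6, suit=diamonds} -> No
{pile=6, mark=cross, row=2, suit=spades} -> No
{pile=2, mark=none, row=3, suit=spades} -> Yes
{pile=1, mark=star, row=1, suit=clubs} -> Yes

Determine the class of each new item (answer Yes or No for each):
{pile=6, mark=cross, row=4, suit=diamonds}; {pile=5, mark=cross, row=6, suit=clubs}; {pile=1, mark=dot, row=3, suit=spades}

The pattern is that an item is 'Yes' exactly when: row is odd.
{pile=6, mark=cross, row=4, suit=diamonds} → row = 4 → No.
{pile=5, mark=cross, row=6, suit=clubs} → row = 6 → No.
{pile=1, mark=dot, row=3, suit=spades} → row = 3 → Yes.

No, No, Yes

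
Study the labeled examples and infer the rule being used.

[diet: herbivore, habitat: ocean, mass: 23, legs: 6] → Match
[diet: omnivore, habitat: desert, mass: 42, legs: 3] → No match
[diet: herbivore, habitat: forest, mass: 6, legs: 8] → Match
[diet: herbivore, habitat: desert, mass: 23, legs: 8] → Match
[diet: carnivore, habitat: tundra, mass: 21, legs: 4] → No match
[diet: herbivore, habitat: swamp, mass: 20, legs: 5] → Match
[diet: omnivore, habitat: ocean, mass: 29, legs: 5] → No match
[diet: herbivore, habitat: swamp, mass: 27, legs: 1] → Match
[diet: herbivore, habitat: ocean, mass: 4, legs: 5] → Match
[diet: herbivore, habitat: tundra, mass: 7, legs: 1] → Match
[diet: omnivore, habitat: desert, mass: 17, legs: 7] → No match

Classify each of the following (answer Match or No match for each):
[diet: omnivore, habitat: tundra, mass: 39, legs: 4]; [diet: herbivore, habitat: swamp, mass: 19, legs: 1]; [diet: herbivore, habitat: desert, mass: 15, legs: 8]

Every 'Match' example satisfies: diet is herbivore. None of the 'No match' examples do.
[diet: omnivore, habitat: tundra, mass: 39, legs: 4] → diet is omnivore → No match. [diet: herbivore, habitat: swamp, mass: 19, legs: 1] → diet is herbivore → Match. [diet: herbivore, habitat: desert, mass: 15, legs: 8] → diet is herbivore → Match.

No match, Match, Match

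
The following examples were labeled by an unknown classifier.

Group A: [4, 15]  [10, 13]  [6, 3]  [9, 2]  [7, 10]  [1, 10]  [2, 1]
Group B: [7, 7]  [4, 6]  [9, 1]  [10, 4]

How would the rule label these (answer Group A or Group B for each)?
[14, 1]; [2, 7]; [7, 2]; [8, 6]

Group A, Group A, Group A, Group B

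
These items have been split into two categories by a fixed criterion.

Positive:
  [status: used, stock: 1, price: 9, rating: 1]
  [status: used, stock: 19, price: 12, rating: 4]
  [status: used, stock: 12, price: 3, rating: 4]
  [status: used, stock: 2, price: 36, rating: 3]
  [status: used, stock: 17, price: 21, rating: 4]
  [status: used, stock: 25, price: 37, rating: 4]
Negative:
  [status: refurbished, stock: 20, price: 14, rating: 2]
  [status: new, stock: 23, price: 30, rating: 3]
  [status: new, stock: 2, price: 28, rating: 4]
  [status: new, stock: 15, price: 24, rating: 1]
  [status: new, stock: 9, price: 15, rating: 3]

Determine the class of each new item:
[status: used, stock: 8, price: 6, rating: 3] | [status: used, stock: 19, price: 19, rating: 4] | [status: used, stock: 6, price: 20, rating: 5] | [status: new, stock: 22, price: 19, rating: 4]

The common property of the 'Positive' items is: status is used. No 'Negative' item has it.

Positive, Positive, Positive, Negative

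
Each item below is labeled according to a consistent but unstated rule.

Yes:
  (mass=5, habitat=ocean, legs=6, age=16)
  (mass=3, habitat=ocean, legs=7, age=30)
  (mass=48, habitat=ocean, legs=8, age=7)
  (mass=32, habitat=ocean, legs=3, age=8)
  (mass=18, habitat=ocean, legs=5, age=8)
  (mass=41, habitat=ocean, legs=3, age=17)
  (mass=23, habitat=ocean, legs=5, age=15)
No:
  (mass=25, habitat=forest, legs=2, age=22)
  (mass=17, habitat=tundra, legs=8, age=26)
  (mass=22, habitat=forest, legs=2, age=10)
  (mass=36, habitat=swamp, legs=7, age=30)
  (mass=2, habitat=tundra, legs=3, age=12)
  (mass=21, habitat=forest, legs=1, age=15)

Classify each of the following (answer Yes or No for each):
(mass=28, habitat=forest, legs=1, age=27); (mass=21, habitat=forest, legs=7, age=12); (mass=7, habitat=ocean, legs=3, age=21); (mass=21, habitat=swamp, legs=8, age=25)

No, No, Yes, No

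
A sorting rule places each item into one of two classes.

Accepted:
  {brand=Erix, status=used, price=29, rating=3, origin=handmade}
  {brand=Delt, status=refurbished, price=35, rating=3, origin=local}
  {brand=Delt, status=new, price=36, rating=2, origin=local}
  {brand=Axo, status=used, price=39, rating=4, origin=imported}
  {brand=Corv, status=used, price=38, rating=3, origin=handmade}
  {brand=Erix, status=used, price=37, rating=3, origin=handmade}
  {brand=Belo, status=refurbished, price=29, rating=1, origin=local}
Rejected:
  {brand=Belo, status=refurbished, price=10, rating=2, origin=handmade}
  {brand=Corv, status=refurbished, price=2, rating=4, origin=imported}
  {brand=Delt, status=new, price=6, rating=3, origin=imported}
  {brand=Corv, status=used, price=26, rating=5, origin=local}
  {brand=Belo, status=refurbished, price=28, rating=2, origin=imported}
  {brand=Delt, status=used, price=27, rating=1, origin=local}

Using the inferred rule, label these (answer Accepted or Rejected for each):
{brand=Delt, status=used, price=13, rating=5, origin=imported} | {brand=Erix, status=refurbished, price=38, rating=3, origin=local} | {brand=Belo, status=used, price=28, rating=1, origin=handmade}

The pattern is that an item is 'Accepted' exactly when: price ≥ 29.
{brand=Delt, status=used, price=13, rating=5, origin=imported}: price = 13 — does not satisfy this, so Rejected. {brand=Erix, status=refurbished, price=38, rating=3, origin=local}: price = 38 — passes, so Accepted. {brand=Belo, status=used, price=28, rating=1, origin=handmade}: price = 28 — does not satisfy this, so Rejected.

Rejected, Accepted, Rejected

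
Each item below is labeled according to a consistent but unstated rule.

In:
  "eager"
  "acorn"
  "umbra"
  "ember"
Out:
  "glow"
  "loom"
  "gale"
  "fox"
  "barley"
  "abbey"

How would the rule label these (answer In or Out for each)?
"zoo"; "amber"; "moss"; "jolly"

Out, In, Out, Out

All 'In' examples share one property — odd length AND contains 'r' — and every 'Out' example lacks it.
"zoo": Out (length 3, no 'r').
"amber": In (length 5, has 'r').
"moss": Out (length 4, no 'r').
"jolly": Out (length 5, no 'r').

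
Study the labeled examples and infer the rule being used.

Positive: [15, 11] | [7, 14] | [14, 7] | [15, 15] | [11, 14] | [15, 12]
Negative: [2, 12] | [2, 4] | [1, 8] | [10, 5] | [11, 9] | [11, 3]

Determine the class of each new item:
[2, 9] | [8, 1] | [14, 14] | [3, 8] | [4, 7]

Negative, Negative, Positive, Negative, Negative

A rule that fits every label: sum ≥ 21 — true of each 'Positive' example, false of each 'Negative' one.
[2, 9]: 2+9 = 11, doesn't qualify → Negative.
[8, 1]: 8+1 = 9, doesn't qualify → Negative.
[14, 14]: 14+14 = 28, has this property → Positive.
[3, 8]: 3+8 = 11, doesn't qualify → Negative.
[4, 7]: 4+7 = 11, doesn't qualify → Negative.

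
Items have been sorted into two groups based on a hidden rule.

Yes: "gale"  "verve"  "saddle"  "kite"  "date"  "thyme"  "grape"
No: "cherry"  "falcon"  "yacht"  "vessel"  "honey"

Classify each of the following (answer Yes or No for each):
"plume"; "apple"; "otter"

The distinguishing property — ends with 'e' — holds for all the 'Yes' cases and none of the 'No' cases.

Yes, Yes, No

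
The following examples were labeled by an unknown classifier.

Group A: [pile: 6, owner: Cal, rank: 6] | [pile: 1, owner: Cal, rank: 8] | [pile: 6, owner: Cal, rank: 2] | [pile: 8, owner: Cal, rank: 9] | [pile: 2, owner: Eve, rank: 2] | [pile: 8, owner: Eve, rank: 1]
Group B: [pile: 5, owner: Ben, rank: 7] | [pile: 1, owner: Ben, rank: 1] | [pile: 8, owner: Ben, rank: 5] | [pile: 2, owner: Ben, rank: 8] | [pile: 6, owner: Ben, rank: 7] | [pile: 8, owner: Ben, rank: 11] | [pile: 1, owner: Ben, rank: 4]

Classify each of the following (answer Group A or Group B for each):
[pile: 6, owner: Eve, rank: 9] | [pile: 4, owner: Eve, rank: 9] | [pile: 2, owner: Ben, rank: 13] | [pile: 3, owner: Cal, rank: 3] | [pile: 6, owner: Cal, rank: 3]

Rule: owner is not Ben. This holds for each 'Group A' example and fails for each 'Group B' one.

Group A, Group A, Group B, Group A, Group A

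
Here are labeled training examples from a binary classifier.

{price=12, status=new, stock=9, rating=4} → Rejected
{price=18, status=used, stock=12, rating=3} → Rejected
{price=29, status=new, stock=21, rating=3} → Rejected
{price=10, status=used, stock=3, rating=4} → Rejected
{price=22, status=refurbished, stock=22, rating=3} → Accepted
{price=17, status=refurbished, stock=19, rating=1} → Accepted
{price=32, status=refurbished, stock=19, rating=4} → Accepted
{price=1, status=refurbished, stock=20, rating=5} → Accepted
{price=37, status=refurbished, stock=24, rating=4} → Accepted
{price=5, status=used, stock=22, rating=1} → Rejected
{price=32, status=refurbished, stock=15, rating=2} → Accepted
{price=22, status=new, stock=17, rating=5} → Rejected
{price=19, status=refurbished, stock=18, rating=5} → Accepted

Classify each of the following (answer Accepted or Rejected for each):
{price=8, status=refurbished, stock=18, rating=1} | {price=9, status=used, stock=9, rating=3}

Every 'Accepted' example satisfies: status is refurbished. None of the 'Rejected' examples do.
{price=8, status=refurbished, stock=18, rating=1}: status is refurbished, passes → Accepted.
{price=9, status=used, stock=9, rating=3}: status is used, fails the rule → Rejected.

Accepted, Rejected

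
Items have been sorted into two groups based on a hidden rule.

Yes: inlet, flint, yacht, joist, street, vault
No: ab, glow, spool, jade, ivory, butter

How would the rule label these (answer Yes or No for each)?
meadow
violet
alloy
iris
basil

No, Yes, No, No, No

'Yes' ⟺ ends with 't'.
meadow: ends with 'w' — does not satisfy this, so No.
violet: ends with 't' — fits, so Yes.
alloy: ends with 'y' — does not satisfy this, so No.
iris: ends with 's' — does not satisfy this, so No.
basil: ends with 'l' — does not satisfy this, so No.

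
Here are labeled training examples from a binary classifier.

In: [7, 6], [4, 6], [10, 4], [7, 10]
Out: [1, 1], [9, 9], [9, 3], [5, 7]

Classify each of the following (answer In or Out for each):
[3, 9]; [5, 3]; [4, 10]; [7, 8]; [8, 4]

Out, Out, In, In, In

All 'In' examples share one property — second is even — and every 'Out' example lacks it.
[3, 9]: Out (second 9). [5, 3]: Out (second 3). [4, 10]: In (second 10). [7, 8]: In (second 8). [8, 4]: In (second 4).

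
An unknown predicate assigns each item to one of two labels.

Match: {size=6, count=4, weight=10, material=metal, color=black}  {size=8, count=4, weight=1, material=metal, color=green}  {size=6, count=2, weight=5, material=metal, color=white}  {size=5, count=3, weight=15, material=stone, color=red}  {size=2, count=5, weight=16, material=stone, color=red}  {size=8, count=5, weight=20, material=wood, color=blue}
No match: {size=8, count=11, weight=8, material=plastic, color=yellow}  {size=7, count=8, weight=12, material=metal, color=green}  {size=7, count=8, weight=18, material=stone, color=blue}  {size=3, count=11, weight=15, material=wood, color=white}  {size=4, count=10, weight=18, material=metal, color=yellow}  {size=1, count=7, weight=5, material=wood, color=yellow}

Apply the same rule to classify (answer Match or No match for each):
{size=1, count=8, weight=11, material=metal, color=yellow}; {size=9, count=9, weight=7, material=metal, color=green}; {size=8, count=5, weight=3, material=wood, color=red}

Rule: count ≤ 5. This holds for each 'Match' example and fails for each 'No match' one.

No match, No match, Match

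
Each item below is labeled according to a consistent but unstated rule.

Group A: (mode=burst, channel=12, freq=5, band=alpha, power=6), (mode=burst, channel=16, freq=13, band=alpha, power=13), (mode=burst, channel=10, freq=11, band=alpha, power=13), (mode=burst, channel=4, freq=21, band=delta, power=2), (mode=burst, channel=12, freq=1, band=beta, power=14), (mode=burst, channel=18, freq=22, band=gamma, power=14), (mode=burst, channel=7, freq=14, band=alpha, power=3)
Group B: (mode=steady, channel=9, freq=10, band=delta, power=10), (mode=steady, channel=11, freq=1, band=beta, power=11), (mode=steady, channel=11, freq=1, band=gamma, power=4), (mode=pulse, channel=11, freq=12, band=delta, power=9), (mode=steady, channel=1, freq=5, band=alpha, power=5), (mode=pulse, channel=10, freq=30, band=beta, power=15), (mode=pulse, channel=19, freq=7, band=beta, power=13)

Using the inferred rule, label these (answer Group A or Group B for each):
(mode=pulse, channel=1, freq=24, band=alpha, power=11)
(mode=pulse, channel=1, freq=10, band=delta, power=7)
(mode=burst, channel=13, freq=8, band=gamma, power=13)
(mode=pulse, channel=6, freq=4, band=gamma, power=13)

Group B, Group B, Group A, Group B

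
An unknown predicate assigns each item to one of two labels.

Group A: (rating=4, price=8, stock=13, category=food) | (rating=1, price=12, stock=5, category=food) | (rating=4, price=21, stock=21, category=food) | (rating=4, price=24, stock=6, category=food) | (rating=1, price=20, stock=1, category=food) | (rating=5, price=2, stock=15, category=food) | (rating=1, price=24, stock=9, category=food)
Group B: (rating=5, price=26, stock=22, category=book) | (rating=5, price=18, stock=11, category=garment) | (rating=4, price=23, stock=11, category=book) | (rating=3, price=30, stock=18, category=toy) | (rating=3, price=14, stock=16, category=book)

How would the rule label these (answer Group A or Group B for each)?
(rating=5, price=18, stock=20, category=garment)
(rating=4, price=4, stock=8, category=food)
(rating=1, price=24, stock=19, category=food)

The classifier is using: category is food.
(rating=5, price=18, stock=20, category=garment) — category is garment, hence Group B. (rating=4, price=4, stock=8, category=food) — category is food, hence Group A. (rating=1, price=24, stock=19, category=food) — category is food, hence Group A.

Group B, Group A, Group A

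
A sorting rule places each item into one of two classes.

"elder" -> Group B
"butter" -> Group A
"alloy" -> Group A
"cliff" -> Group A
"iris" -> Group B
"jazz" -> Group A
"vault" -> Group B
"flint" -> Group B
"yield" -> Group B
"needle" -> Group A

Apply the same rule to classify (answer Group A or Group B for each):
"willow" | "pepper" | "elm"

Every 'Group A' example satisfies: has a double letter. None of the 'Group B' examples do.
"willow": Group A ('ll' doubled).
"pepper": Group A ('pp' doubled).
"elm": Group B (no doubled letter).

Group A, Group A, Group B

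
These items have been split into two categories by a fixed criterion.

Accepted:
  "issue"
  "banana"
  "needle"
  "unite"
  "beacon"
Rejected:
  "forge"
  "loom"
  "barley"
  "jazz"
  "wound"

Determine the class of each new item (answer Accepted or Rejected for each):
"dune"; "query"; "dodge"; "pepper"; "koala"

Rejected, Rejected, Rejected, Rejected, Accepted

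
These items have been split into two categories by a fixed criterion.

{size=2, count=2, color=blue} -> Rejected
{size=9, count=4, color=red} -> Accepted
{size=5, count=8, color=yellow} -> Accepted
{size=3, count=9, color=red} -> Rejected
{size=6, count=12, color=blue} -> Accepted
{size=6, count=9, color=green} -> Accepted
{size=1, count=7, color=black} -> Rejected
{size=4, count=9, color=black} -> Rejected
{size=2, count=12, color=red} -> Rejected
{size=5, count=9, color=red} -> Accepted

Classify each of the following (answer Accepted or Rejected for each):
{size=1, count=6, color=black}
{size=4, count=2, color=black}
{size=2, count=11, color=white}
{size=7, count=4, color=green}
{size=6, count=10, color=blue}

Rejected, Rejected, Rejected, Accepted, Accepted

The classifier is using: size ≥ 5.
{size=1, count=6, color=black}: size = 1, doesn't match → Rejected. {size=4, count=2, color=black}: size = 4, doesn't match → Rejected. {size=2, count=11, color=white}: size = 2, doesn't match → Rejected. {size=7, count=4, color=green}: size = 7, meets the rule → Accepted. {size=6, count=10, color=blue}: size = 6, meets the rule → Accepted.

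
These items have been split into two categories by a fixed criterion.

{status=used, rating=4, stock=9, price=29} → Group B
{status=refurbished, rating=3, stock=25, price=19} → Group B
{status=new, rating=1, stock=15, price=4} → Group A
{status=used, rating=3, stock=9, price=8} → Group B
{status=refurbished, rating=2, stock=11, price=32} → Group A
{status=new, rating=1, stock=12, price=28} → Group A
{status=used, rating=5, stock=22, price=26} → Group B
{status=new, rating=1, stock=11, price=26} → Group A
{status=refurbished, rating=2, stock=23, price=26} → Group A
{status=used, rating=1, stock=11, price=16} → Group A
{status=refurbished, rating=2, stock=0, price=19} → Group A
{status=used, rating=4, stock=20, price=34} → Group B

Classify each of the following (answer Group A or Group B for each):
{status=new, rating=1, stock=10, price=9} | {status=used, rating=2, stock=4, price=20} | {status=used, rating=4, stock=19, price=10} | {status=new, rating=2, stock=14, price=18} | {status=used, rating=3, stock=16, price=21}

The distinguishing property — rating ≤ 2 — holds for all the 'Group A' cases and none of the 'Group B' cases.

Group A, Group A, Group B, Group A, Group B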